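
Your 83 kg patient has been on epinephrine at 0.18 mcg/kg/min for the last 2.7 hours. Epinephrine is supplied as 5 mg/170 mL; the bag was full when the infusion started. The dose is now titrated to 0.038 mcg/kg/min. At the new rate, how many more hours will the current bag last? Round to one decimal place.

13.6 hours

Initial rate:
Dose = 0.18 mcg/kg/min × 83 kg = 14.94 mcg/min
14.94 mcg/min × 60 min/hr = 896.4 mcg/hr
Concentration = 5 mg ÷ 170 mL = 0.02941176 mg/mL = 29.41176 mcg/mL
Rate = 896.4 mcg/hr ÷ 29.41176 mcg/mL = 30.4776 mL/hr
Volume infused so far = 30.4776 mL/hr × 2.7 hr = 82.28952 mL
Volume remaining = 170 − 82.28952 = 87.71048 mL
New rate:
Dose = 0.038 mcg/kg/min × 83 kg = 3.154 mcg/min
3.154 mcg/min × 60 min/hr = 189.24 mcg/hr
Rate = 189.24 mcg/hr ÷ 29.41176 mcg/mL = 6.43416 mL/hr
Time remaining = 87.71048 mL ÷ 6.43416 mL/hr = 13.632 hr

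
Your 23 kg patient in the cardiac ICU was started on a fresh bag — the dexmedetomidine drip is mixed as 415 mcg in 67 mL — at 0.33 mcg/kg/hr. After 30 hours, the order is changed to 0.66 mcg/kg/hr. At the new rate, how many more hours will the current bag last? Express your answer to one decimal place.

12.3 hours

Initial rate:
Dose = 0.33 mcg/kg/hr × 23 kg = 7.59 mcg/hr
Concentration = 415 mcg ÷ 67 mL = 6.19403 mcg/mL
Rate = 7.59 mcg/hr ÷ 6.19403 mcg/mL = 1.225373 mL/hr
Volume infused so far = 1.225373 mL/hr × 30 hr = 36.7612 mL
Volume remaining = 67 − 36.7612 = 30.2388 mL
New rate:
Dose = 0.66 mcg/kg/hr × 23 kg = 15.18 mcg/hr
Rate = 15.18 mcg/hr ÷ 6.19403 mcg/mL = 2.450747 mL/hr
Time remaining = 30.2388 mL ÷ 2.450747 mL/hr = 12.3386 hr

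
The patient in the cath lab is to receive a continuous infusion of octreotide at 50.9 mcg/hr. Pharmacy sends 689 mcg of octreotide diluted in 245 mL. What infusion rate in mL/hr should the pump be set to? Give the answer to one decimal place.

18.1 mL/hr

Concentration = 689 mcg ÷ 245 mL = 2.812245 mcg/mL
Rate = 50.9 mcg/hr ÷ 2.812245 mcg/mL = 18.09942 mL/hr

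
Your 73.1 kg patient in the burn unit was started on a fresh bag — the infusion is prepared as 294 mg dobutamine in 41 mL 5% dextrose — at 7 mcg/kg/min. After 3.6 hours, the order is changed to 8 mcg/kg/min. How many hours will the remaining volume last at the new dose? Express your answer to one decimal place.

Initial rate:
Dose = 7 mcg/kg/min × 73.1 kg = 511.7 mcg/min
511.7 mcg/min × 60 min/hr = 30702 mcg/hr
Concentration = 294 mg ÷ 41 mL = 7.170732 mg/mL = 7170.732 mcg/mL
Rate = 30702 mcg/hr ÷ 7170.732 mcg/mL = 4.281571 mL/hr
Volume infused so far = 4.281571 mL/hr × 3.6 hr = 15.41366 mL
Volume remaining = 41 − 15.41366 = 25.58634 mL
New rate:
Dose = 8 mcg/kg/min × 73.1 kg = 584.8 mcg/min
584.8 mcg/min × 60 min/hr = 35088 mcg/hr
Rate = 35088 mcg/hr ÷ 7170.732 mcg/mL = 4.893224 mL/hr
Time remaining = 25.58634 mL ÷ 4.893224 mL/hr = 5.228933 hr

5.2 hours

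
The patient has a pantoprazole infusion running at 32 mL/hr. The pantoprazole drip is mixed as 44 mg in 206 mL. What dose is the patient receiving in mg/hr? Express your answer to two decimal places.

6.83 mg/hr

Concentration = 44 mg ÷ 206 mL = 0.2135922 mg/mL
Drug rate = 32 mL/hr × 0.2135922 mg/mL = 6.834951 mg/hr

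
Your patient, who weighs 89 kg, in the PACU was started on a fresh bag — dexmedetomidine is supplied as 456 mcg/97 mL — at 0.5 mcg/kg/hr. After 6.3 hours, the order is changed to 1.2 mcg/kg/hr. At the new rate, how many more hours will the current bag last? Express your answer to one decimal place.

Initial rate:
Dose = 0.5 mcg/kg/hr × 89 kg = 44.5 mcg/hr
Concentration = 456 mcg ÷ 97 mL = 4.701031 mcg/mL
Rate = 44.5 mcg/hr ÷ 4.701031 mcg/mL = 9.466009 mL/hr
Volume infused so far = 9.466009 mL/hr × 6.3 hr = 59.63586 mL
Volume remaining = 97 − 59.63586 = 37.36414 mL
New rate:
Dose = 1.2 mcg/kg/hr × 89 kg = 106.8 mcg/hr
Rate = 106.8 mcg/hr ÷ 4.701031 mcg/mL = 22.71842 mL/hr
Time remaining = 37.36414 mL ÷ 22.71842 mL/hr = 1.644663 hr

1.6 hours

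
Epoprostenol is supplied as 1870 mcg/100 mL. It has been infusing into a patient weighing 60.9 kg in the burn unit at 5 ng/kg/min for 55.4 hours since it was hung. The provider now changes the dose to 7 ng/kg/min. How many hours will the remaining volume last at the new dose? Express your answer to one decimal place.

33.5 hours

Initial rate:
Dose = 5 ng/kg/min × 60.9 kg = 304.5 ng/min
304.5 ng/min × 60 min/hr = 18270 ng/hr
Concentration = 1870 mcg ÷ 100 mL = 18.7 mcg/mL = 18700 ng/mL
Rate = 18270 ng/hr ÷ 18700 ng/mL = 0.9770053 mL/hr
Volume infused so far = 0.9770053 mL/hr × 55.4 hr = 54.1261 mL
Volume remaining = 100 − 54.1261 = 45.8739 mL
New rate:
Dose = 7 ng/kg/min × 60.9 kg = 426.3 ng/min
426.3 ng/min × 60 min/hr = 25578 ng/hr
Rate = 25578 ng/hr ÷ 18700 ng/mL = 1.367807 mL/hr
Time remaining = 45.8739 mL ÷ 1.367807 mL/hr = 33.53828 hr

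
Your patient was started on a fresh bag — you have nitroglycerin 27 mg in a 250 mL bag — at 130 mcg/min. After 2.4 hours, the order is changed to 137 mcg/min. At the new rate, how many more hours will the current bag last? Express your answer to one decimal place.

Initial rate:
130 mcg/min × 60 min/hr = 7800 mcg/hr
Concentration = 27 mg ÷ 250 mL = 0.108 mg/mL = 108 mcg/mL
Rate = 7800 mcg/hr ÷ 108 mcg/mL = 72.22222 mL/hr
Volume infused so far = 72.22222 mL/hr × 2.4 hr = 173.3333 mL
Volume remaining = 250 − 173.3333 = 76.66667 mL
New rate:
137 mcg/min × 60 min/hr = 8220 mcg/hr
Rate = 8220 mcg/hr ÷ 108 mcg/mL = 76.11111 mL/hr
Time remaining = 76.66667 mL ÷ 76.11111 mL/hr = 1.007299 hr

1.0 hours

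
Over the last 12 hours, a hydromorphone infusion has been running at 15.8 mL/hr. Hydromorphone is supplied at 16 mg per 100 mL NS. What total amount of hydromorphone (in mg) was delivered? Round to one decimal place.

Concentration = 16 mg ÷ 100 mL = 0.16 mg/mL
Drug rate = 15.8 mL/hr × 0.16 mg/mL = 2.528 mg/hr
Total = 2.528 mg/hr × 12 hr = 30.336 mg

30.3 mg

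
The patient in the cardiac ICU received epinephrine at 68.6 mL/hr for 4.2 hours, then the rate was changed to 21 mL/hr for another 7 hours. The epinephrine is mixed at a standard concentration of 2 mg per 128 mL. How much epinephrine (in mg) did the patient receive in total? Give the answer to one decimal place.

6.8 mg

Concentration = 2 mg ÷ 128 mL = 0.015625 mg/mL
Stage 1: 68.6 mL/hr × 4.2 hr = 288.12 mL → 288.12 mL × 0.015625 mg/mL = 4.501875 mg
Stage 2: 21 mL/hr × 7 hr = 147 mL → 147 mL × 0.015625 mg/mL = 2.296875 mg
Total = 4.501875 + 2.296875 = 6.79875 mg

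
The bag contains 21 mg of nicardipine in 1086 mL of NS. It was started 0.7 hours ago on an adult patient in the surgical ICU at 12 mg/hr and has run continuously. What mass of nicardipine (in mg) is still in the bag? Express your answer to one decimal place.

Concentration = 21 mg ÷ 1086 mL = 0.01933702 mg/mL
Rate = 12 mg/hr ÷ 0.01933702 mg/mL = 620.5714 mL/hr
Volume infused = 620.5714 mL/hr × 0.7 hr = 434.4 mL
Volume remaining = 1086 − 434.4 = 651.6 mL
Drug remaining = 651.6 mL × 0.01933702 mg/mL = 12.6 mg

12.6 mg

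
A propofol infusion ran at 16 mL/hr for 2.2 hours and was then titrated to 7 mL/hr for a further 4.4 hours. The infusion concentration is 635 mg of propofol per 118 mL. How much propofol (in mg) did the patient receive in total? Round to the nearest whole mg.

355 mg

Concentration = 635 mg ÷ 118 mL = 5.381356 mg/mL
Stage 1: 16 mL/hr × 2.2 hr = 35.2 mL → 35.2 mL × 5.381356 mg/mL = 189.4237 mg
Stage 2: 7 mL/hr × 4.4 hr = 30.8 mL → 30.8 mL × 5.381356 mg/mL = 165.7458 mg
Total = 189.4237 + 165.7458 = 355.1695 mg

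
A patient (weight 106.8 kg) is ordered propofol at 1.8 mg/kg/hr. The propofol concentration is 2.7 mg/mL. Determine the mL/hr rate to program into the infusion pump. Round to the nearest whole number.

71 mL/hr

Dose = 1.8 mg/kg/hr × 106.8 kg = 192.24 mg/hr
Rate = 192.24 mg/hr ÷ 2.7 mg/mL = 71.2 mL/hr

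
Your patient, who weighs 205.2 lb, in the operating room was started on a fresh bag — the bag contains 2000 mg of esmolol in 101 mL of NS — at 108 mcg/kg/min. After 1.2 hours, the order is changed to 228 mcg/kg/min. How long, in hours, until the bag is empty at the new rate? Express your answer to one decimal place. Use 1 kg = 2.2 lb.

1.0 hours

Initial rate:
Weight = 205.2 lb ÷ 2.2 lb/kg = 93.27273 kg
Dose = 108 mcg/kg/min × 93.27273 kg = 10073.45 mcg/min
10073.45 mcg/min × 60 min/hr = 604407.3 mcg/hr
Concentration = 2000 mg ÷ 101 mL = 19.80198 mg/mL = 19801.98 mcg/mL
Rate = 604407.3 mcg/hr ÷ 19801.98 mcg/mL = 30.52257 mL/hr
Volume infused so far = 30.52257 mL/hr × 1.2 hr = 36.62708 mL
Volume remaining = 101 − 36.62708 = 64.37292 mL
New rate:
Dose = 228 mcg/kg/min × 93.27273 kg = 21266.18 mcg/min
21266.18 mcg/min × 60 min/hr = 1275971 mcg/hr
Rate = 1275971 mcg/hr ÷ 19801.98 mcg/mL = 64.43653 mL/hr
Time remaining = 64.37292 mL ÷ 64.43653 mL/hr = 0.9990128 hr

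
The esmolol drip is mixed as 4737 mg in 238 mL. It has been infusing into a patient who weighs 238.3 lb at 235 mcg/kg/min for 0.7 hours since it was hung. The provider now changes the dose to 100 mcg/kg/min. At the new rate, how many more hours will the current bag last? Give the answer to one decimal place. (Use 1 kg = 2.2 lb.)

Initial rate:
Weight = 238.3 lb ÷ 2.2 lb/kg = 108.3182 kg
Dose = 235 mcg/kg/min × 108.3182 kg = 25454.77 mcg/min
25454.77 mcg/min × 60 min/hr = 1527286 mcg/hr
Concentration = 4737 mg ÷ 238 mL = 19.90336 mg/mL = 19903.36 mcg/mL
Rate = 1527286 mcg/hr ÷ 19903.36 mcg/mL = 76.7351 mL/hr
Volume infused so far = 76.7351 mL/hr × 0.7 hr = 53.71457 mL
Volume remaining = 238 − 53.71457 = 184.2854 mL
New rate:
Dose = 100 mcg/kg/min × 108.3182 kg = 10831.82 mcg/min
10831.82 mcg/min × 60 min/hr = 649909.1 mcg/hr
Rate = 649909.1 mcg/hr ÷ 19903.36 mcg/mL = 32.65323 mL/hr
Time remaining = 184.2854 mL ÷ 32.65323 mL/hr = 5.643712 hr

5.6 hours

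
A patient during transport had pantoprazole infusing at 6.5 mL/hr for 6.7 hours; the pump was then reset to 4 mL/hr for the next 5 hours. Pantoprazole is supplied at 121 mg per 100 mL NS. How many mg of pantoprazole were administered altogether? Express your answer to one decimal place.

Concentration = 121 mg ÷ 100 mL = 1.21 mg/mL
Stage 1: 6.5 mL/hr × 6.7 hr = 43.55 mL → 43.55 mL × 1.21 mg/mL = 52.6955 mg
Stage 2: 4 mL/hr × 5 hr = 20 mL → 20 mL × 1.21 mg/mL = 24.2 mg
Total = 52.6955 + 24.2 = 76.8955 mg

76.9 mg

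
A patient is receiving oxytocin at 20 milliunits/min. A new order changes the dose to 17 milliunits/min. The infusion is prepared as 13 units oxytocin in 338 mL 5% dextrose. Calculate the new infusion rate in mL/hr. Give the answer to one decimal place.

17 milliunits/min × 60 min/hr = 1020 milliunits/hr
Concentration = 13 units ÷ 338 mL = 0.03846154 units/mL = 38.46154 milliunits/mL
Rate = 1020 milliunits/hr ÷ 38.46154 milliunits/mL = 26.52 mL/hr

26.5 mL/hr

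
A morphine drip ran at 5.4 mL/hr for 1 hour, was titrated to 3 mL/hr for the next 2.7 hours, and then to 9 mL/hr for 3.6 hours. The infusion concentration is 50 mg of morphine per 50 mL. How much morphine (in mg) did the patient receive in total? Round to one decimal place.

45.9 mg

Concentration = 50 mg ÷ 50 mL = 1 mg/mL
Stage 1: 5.4 mL/hr × 1 hr = 5.4 mL → 5.4 mL × 1 mg/mL = 5.4 mg
Stage 2: 3 mL/hr × 2.7 hr = 8.1 mL → 8.1 mL × 1 mg/mL = 8.1 mg
Stage 3: 9 mL/hr × 3.6 hr = 32.4 mL → 32.4 mL × 1 mg/mL = 32.4 mg
Total = 5.4 + 8.1 + 32.4 = 45.9 mg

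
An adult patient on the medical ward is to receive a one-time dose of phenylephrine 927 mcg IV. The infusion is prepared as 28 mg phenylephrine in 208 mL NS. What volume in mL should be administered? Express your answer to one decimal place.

Concentration = 28 mg ÷ 208 mL = 0.1346154 mg/mL = 134.6154 mcg/mL
Volume = 927 mcg ÷ 134.6154 mcg/mL = 6.886286 mL

6.9 mL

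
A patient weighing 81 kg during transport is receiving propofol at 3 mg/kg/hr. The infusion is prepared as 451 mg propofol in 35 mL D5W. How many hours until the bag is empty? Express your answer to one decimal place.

Dose = 3 mg/kg/hr × 81 kg = 243 mg/hr
Concentration = 451 mg ÷ 35 mL = 12.88571 mg/mL
Rate = 243 mg/hr ÷ 12.88571 mg/mL = 18.85809 mL/hr
Duration = 35 mL ÷ 18.85809 mL/hr = 1.855967 hr

1.9 hours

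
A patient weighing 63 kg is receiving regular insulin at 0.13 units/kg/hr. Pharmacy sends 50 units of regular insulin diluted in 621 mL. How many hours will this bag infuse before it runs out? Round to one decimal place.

Dose = 0.13 units/kg/hr × 63 kg = 8.19 units/hr
Concentration = 50 units ÷ 621 mL = 0.0805153 units/mL
Rate = 8.19 units/hr ÷ 0.0805153 units/mL = 101.7198 mL/hr
Duration = 621 mL ÷ 101.7198 mL/hr = 6.105006 hr

6.1 hours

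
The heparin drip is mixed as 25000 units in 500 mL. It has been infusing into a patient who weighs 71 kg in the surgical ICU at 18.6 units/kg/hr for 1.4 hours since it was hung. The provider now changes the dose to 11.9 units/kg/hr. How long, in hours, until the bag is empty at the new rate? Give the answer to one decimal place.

27.4 hours

Initial rate:
Dose = 18.6 units/kg/hr × 71 kg = 1320.6 units/hr
Concentration = 25000 units ÷ 500 mL = 50 units/mL
Rate = 1320.6 units/hr ÷ 50 units/mL = 26.412 mL/hr
Volume infused so far = 26.412 mL/hr × 1.4 hr = 36.9768 mL
Volume remaining = 500 − 36.9768 = 463.0232 mL
New rate:
Dose = 11.9 units/kg/hr × 71 kg = 844.9 units/hr
Rate = 844.9 units/hr ÷ 50 units/mL = 16.898 mL/hr
Time remaining = 463.0232 mL ÷ 16.898 mL/hr = 27.40107 hr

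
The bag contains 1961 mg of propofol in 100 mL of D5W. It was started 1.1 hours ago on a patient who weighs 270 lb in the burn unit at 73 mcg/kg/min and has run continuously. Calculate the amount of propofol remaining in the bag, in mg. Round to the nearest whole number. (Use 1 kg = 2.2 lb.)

1370 mg

Weight = 270 lb ÷ 2.2 lb/kg = 122.7273 kg
Dose = 73 mcg/kg/min × 122.7273 kg = 8959.091 mcg/min
8959.091 mcg/min × 60 min/hr = 537545.5 mcg/hr
Concentration = 1961 mg ÷ 100 mL = 19.61 mg/mL = 19610 mcg/mL
Rate = 537545.5 mcg/hr ÷ 19610 mcg/mL = 27.4118 mL/hr
Volume infused = 27.4118 mL/hr × 1.1 hr = 30.15298 mL
Volume remaining = 100 − 30.15298 = 69.84702 mL
Drug remaining = 69.84702 mL × 19610 mcg/mL = 1369700 mcg = 1369.7 mg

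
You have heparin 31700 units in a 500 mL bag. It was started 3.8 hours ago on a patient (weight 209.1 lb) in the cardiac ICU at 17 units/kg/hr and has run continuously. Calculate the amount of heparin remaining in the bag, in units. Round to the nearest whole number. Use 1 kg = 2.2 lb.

Weight = 209.1 lb ÷ 2.2 lb/kg = 95.04545 kg
Dose = 17 units/kg/hr × 95.04545 kg = 1615.773 units/hr
Concentration = 31700 units ÷ 500 mL = 63.4 units/mL
Rate = 1615.773 units/hr ÷ 63.4 units/mL = 25.48537 mL/hr
Volume infused = 25.48537 mL/hr × 3.8 hr = 96.84442 mL
Volume remaining = 500 − 96.84442 = 403.1556 mL
Drug remaining = 403.1556 mL × 63.4 units/mL = 25560.06 units

25560 units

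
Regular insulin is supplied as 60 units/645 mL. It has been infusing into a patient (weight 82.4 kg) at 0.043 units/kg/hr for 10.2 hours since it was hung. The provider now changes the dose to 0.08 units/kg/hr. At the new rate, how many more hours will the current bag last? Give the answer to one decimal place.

3.6 hours

Initial rate:
Dose = 0.043 units/kg/hr × 82.4 kg = 3.5432 units/hr
Concentration = 60 units ÷ 645 mL = 0.09302326 units/mL
Rate = 3.5432 units/hr ÷ 0.09302326 units/mL = 38.0894 mL/hr
Volume infused so far = 38.0894 mL/hr × 10.2 hr = 388.5119 mL
Volume remaining = 645 − 388.5119 = 256.4881 mL
New rate:
Dose = 0.08 units/kg/hr × 82.4 kg = 6.592 units/hr
Rate = 6.592 units/hr ÷ 0.09302326 units/mL = 70.864 mL/hr
Time remaining = 256.4881 mL ÷ 70.864 mL/hr = 3.619442 hr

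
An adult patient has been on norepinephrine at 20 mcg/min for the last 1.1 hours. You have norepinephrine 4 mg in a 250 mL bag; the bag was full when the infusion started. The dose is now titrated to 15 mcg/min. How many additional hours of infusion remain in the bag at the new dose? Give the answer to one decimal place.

3.0 hours

Initial rate:
20 mcg/min × 60 min/hr = 1200 mcg/hr
Concentration = 4 mg ÷ 250 mL = 0.016 mg/mL = 16 mcg/mL
Rate = 1200 mcg/hr ÷ 16 mcg/mL = 75 mL/hr
Volume infused so far = 75 mL/hr × 1.1 hr = 82.5 mL
Volume remaining = 250 − 82.5 = 167.5 mL
New rate:
15 mcg/min × 60 min/hr = 900 mcg/hr
Rate = 900 mcg/hr ÷ 16 mcg/mL = 56.25 mL/hr
Time remaining = 167.5 mL ÷ 56.25 mL/hr = 2.977778 hr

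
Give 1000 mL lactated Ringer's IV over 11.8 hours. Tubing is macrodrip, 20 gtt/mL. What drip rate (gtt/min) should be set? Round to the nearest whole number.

28 gtt/min

1000 mL ÷ (11.8 hr × 60 = 708 min) = 1.412429 mL/min
1.412429 mL/min × 20 gtt/mL = 28.24859 gtt/min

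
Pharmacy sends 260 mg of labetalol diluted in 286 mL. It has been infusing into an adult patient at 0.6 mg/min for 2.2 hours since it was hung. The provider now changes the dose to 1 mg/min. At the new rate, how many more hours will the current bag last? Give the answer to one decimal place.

Initial rate:
0.6 mg/min × 60 min/hr = 36 mg/hr
Concentration = 260 mg ÷ 286 mL = 0.9090909 mg/mL
Rate = 36 mg/hr ÷ 0.9090909 mg/mL = 39.6 mL/hr
Volume infused so far = 39.6 mL/hr × 2.2 hr = 87.12 mL
Volume remaining = 286 − 87.12 = 198.88 mL
New rate:
1 mg/min × 60 min/hr = 60 mg/hr
Rate = 60 mg/hr ÷ 0.9090909 mg/mL = 66 mL/hr
Time remaining = 198.88 mL ÷ 66 mL/hr = 3.013333 hr

3.0 hours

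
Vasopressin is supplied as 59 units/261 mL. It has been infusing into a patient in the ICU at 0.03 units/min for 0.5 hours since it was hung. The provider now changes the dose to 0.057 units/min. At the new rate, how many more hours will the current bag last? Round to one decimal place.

17.0 hours

Initial rate:
0.03 units/min × 60 min/hr = 1.8 units/hr
Concentration = 59 units ÷ 261 mL = 0.2260536 units/mL
Rate = 1.8 units/hr ÷ 0.2260536 units/mL = 7.962712 mL/hr
Volume infused so far = 7.962712 mL/hr × 0.5 hr = 3.981356 mL
Volume remaining = 261 − 3.981356 = 257.0186 mL
New rate:
0.057 units/min × 60 min/hr = 3.42 units/hr
Rate = 3.42 units/hr ÷ 0.2260536 units/mL = 15.12915 mL/hr
Time remaining = 257.0186 mL ÷ 15.12915 mL/hr = 16.9883 hr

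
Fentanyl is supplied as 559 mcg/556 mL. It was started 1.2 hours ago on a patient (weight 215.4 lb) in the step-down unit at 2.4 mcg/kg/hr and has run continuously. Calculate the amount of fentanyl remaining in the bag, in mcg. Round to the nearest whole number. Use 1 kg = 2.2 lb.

Weight = 215.4 lb ÷ 2.2 lb/kg = 97.90909 kg
Dose = 2.4 mcg/kg/hr × 97.90909 kg = 234.9818 mcg/hr
Concentration = 559 mcg ÷ 556 mL = 1.005396 mcg/mL
Rate = 234.9818 mcg/hr ÷ 1.005396 mcg/mL = 233.7207 mL/hr
Volume infused = 233.7207 mL/hr × 1.2 hr = 280.4649 mL
Volume remaining = 556 − 280.4649 = 275.5351 mL
Drug remaining = 275.5351 mL × 1.005396 mcg/mL = 277.0218 mcg

277 mcg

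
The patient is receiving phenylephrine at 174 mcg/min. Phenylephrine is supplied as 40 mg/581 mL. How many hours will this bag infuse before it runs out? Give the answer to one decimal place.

174 mcg/min × 60 min/hr = 10440 mcg/hr
Concentration = 40 mg ÷ 581 mL = 0.06884682 mg/mL = 68.84682 mcg/mL
Rate = 10440 mcg/hr ÷ 68.84682 mcg/mL = 151.641 mL/hr
Duration = 581 mL ÷ 151.641 mL/hr = 3.831418 hr

3.8 hours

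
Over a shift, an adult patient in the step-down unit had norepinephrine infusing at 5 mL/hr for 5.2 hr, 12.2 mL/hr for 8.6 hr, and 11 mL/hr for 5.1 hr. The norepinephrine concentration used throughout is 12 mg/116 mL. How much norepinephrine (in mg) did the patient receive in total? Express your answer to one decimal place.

19.3 mg

Concentration = 12 mg ÷ 116 mL = 0.1034483 mg/mL
Stage 1: 5 mL/hr × 5.2 hr = 26 mL → 26 mL × 0.1034483 mg/mL = 2.689655 mg
Stage 2: 12.2 mL/hr × 8.6 hr = 104.92 mL → 104.92 mL × 0.1034483 mg/mL = 10.85379 mg
Stage 3: 11 mL/hr × 5.1 hr = 56.1 mL → 56.1 mL × 0.1034483 mg/mL = 5.803448 mg
Total = 2.689655 + 10.85379 + 5.803448 = 19.3469 mg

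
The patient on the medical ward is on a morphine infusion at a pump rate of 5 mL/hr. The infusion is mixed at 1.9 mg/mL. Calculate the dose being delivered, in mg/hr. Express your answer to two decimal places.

Drug rate = 5 mL/hr × 1.9 mg/mL = 9.5 mg/hr

9.50 mg/hr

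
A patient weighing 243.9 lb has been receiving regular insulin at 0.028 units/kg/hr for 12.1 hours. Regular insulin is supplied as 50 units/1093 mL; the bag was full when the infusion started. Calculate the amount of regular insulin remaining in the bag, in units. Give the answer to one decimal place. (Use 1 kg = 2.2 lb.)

12.4 units

Weight = 243.9 lb ÷ 2.2 lb/kg = 110.8636 kg
Dose = 0.028 units/kg/hr × 110.8636 kg = 3.104182 units/hr
Concentration = 50 units ÷ 1093 mL = 0.04574565 units/mL
Rate = 3.104182 units/hr ÷ 0.04574565 units/mL = 67.85741 mL/hr
Volume infused = 67.85741 mL/hr × 12.1 hr = 821.0747 mL
Volume remaining = 1093 − 821.0747 = 271.9253 mL
Drug remaining = 271.9253 mL × 0.04574565 units/mL = 12.4394 units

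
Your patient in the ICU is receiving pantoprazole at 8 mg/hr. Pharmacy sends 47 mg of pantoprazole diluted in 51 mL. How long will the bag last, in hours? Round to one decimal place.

Concentration = 47 mg ÷ 51 mL = 0.9215686 mg/mL
Rate = 8 mg/hr ÷ 0.9215686 mg/mL = 8.680851 mL/hr
Duration = 51 mL ÷ 8.680851 mL/hr = 5.875 hr

5.9 hours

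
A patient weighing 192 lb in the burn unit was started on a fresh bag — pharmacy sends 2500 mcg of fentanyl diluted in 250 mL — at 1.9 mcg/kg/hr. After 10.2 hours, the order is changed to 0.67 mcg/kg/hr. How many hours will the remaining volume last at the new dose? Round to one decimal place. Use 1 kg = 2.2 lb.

13.8 hours

Initial rate:
Weight = 192 lb ÷ 2.2 lb/kg = 87.27273 kg
Dose = 1.9 mcg/kg/hr × 87.27273 kg = 165.8182 mcg/hr
Concentration = 2500 mcg ÷ 250 mL = 10 mcg/mL
Rate = 165.8182 mcg/hr ÷ 10 mcg/mL = 16.58182 mL/hr
Volume infused so far = 16.58182 mL/hr × 10.2 hr = 169.1345 mL
Volume remaining = 250 − 169.1345 = 80.86545 mL
New rate:
Dose = 0.67 mcg/kg/hr × 87.27273 kg = 58.47273 mcg/hr
Rate = 58.47273 mcg/hr ÷ 10 mcg/mL = 5.847273 mL/hr
Time remaining = 80.86545 mL ÷ 5.847273 mL/hr = 13.8296 hr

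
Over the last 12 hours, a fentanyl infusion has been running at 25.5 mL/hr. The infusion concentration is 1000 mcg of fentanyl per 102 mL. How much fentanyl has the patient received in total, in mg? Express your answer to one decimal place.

Concentration = 1000 mcg ÷ 102 mL = 9.803922 mcg/mL
Drug rate = 25.5 mL/hr × 9.803922 mcg/mL = 250 mcg/hr
Total = 250 mcg/hr × 12 hr = 3000 mcg = 3 mg

3.0 mg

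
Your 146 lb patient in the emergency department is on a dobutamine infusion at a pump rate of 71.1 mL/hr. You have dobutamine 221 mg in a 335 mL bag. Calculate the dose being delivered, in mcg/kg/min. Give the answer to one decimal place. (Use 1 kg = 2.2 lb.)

Weight = 146 lb ÷ 2.2 lb/kg = 66.36364 kg
Concentration = 221 mg ÷ 335 mL = 0.6597015 mg/mL = 659.7015 mcg/mL
Drug rate = 71.1 mL/hr × 659.7015 mcg/mL = 46904.78 mcg/hr
46904.78 mcg/hr ÷ 60 min/hr = 781.7463 mcg/min
781.7463 mcg/min ÷ 66.36364 kg = 11.77974 mcg/kg/min

11.8 mcg/kg/min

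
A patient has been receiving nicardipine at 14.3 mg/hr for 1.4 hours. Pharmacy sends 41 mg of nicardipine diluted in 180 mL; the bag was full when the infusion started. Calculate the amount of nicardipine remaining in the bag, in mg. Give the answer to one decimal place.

Concentration = 41 mg ÷ 180 mL = 0.2277778 mg/mL
Rate = 14.3 mg/hr ÷ 0.2277778 mg/mL = 62.78049 mL/hr
Volume infused = 62.78049 mL/hr × 1.4 hr = 87.89268 mL
Volume remaining = 180 − 87.89268 = 92.10732 mL
Drug remaining = 92.10732 mL × 0.2277778 mg/mL = 20.98 mg

21.0 mg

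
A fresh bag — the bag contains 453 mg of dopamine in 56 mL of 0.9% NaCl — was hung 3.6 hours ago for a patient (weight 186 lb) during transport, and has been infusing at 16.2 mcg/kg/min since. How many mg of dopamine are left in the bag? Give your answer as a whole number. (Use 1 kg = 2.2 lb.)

Weight = 186 lb ÷ 2.2 lb/kg = 84.54545 kg
Dose = 16.2 mcg/kg/min × 84.54545 kg = 1369.636 mcg/min
1369.636 mcg/min × 60 min/hr = 82178.18 mcg/hr
Concentration = 453 mg ÷ 56 mL = 8.089286 mg/mL = 8089.286 mcg/mL
Rate = 82178.18 mcg/hr ÷ 8089.286 mcg/mL = 10.15889 mL/hr
Volume infused = 10.15889 mL/hr × 3.6 hr = 36.57201 mL
Volume remaining = 56 − 36.57201 = 19.42799 mL
Drug remaining = 19.42799 mL × 8089.286 mcg/mL = 157158.5 mcg = 157.1585 mg

157 mg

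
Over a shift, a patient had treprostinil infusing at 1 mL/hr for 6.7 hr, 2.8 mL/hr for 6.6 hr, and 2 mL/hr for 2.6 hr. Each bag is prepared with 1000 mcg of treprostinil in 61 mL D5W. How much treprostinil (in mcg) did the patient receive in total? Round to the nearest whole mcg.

Concentration = 1000 mcg ÷ 61 mL = 16.39344 mcg/mL
Stage 1: 1 mL/hr × 6.7 hr = 6.7 mL → 6.7 mL × 16.39344 mcg/mL = 109.8361 mcg
Stage 2: 2.8 mL/hr × 6.6 hr = 18.48 mL → 18.48 mL × 16.39344 mcg/mL = 302.9508 mcg
Stage 3: 2 mL/hr × 2.6 hr = 5.2 mL → 5.2 mL × 16.39344 mcg/mL = 85.2459 mcg
Total = 109.8361 + 302.9508 + 85.2459 = 498.0328 mcg

498 mcg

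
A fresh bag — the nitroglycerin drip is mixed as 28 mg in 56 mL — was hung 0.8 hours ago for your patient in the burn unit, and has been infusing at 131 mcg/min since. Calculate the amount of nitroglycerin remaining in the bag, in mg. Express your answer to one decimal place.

131 mcg/min × 60 min/hr = 7860 mcg/hr
Concentration = 28 mg ÷ 56 mL = 0.5 mg/mL = 500 mcg/mL
Rate = 7860 mcg/hr ÷ 500 mcg/mL = 15.72 mL/hr
Volume infused = 15.72 mL/hr × 0.8 hr = 12.576 mL
Volume remaining = 56 − 12.576 = 43.424 mL
Drug remaining = 43.424 mL × 500 mcg/mL = 21712 mcg = 21.712 mg

21.7 mg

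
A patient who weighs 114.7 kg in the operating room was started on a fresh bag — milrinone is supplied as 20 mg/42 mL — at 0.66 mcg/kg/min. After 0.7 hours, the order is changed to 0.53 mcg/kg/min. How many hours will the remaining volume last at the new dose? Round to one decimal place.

Initial rate:
Dose = 0.66 mcg/kg/min × 114.7 kg = 75.702 mcg/min
75.702 mcg/min × 60 min/hr = 4542.12 mcg/hr
Concentration = 20 mg ÷ 42 mL = 0.4761905 mg/mL = 476.1905 mcg/mL
Rate = 4542.12 mcg/hr ÷ 476.1905 mcg/mL = 9.538452 mL/hr
Volume infused so far = 9.538452 mL/hr × 0.7 hr = 6.676916 mL
Volume remaining = 42 − 6.676916 = 35.32308 mL
New rate:
Dose = 0.53 mcg/kg/min × 114.7 kg = 60.791 mcg/min
60.791 mcg/min × 60 min/hr = 3647.46 mcg/hr
Rate = 3647.46 mcg/hr ÷ 476.1905 mcg/mL = 7.659666 mL/hr
Time remaining = 35.32308 mL ÷ 7.659666 mL/hr = 4.61157 hr

4.6 hours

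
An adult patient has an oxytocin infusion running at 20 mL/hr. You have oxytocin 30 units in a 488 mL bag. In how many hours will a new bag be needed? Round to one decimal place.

24.4 hours

Duration = 488 mL ÷ 20 mL/hr = 24.4 hr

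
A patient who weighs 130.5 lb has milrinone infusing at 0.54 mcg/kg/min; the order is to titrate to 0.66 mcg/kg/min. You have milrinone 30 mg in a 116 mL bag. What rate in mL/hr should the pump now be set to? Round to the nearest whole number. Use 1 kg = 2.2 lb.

9 mL/hr

Weight = 130.5 lb ÷ 2.2 lb/kg = 59.31818 kg
Dose = 0.66 mcg/kg/min × 59.31818 kg = 39.15 mcg/min
39.15 mcg/min × 60 min/hr = 2349 mcg/hr
Concentration = 30 mg ÷ 116 mL = 0.2586207 mg/mL = 258.6207 mcg/mL
Rate = 2349 mcg/hr ÷ 258.6207 mcg/mL = 9.0828 mL/hr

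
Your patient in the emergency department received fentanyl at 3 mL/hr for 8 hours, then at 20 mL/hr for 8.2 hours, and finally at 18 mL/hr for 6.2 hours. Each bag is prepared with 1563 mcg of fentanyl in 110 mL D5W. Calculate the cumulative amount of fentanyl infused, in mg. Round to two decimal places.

4.26 mg

Concentration = 1563 mcg ÷ 110 mL = 14.20909 mcg/mL
Stage 1: 3 mL/hr × 8 hr = 24 mL → 24 mL × 14.20909 mcg/mL = 341.0182 mcg
Stage 2: 20 mL/hr × 8.2 hr = 164 mL → 164 mL × 14.20909 mcg/mL = 2330.291 mcg
Stage 3: 18 mL/hr × 6.2 hr = 111.6 mL → 111.6 mL × 14.20909 mcg/mL = 1585.735 mcg
Total = 341.0182 + 2330.291 + 1585.735 = 4257.044 mcg = 4.257044 mg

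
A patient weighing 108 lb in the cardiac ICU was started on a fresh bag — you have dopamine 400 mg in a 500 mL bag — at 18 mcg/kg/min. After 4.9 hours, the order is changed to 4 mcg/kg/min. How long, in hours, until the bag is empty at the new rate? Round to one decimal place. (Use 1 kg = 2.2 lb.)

11.9 hours

Initial rate:
Weight = 108 lb ÷ 2.2 lb/kg = 49.09091 kg
Dose = 18 mcg/kg/min × 49.09091 kg = 883.6364 mcg/min
883.6364 mcg/min × 60 min/hr = 53018.18 mcg/hr
Concentration = 400 mg ÷ 500 mL = 0.8 mg/mL = 800 mcg/mL
Rate = 53018.18 mcg/hr ÷ 800 mcg/mL = 66.27273 mL/hr
Volume infused so far = 66.27273 mL/hr × 4.9 hr = 324.7364 mL
Volume remaining = 500 − 324.7364 = 175.2636 mL
New rate:
Dose = 4 mcg/kg/min × 49.09091 kg = 196.3636 mcg/min
196.3636 mcg/min × 60 min/hr = 11781.82 mcg/hr
Rate = 11781.82 mcg/hr ÷ 800 mcg/mL = 14.72727 mL/hr
Time remaining = 175.2636 mL ÷ 14.72727 mL/hr = 11.90062 hr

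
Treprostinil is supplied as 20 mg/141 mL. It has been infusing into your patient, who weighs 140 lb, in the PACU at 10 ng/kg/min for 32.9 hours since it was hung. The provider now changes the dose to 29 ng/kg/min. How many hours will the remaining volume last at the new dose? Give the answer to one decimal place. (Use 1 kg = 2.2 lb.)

169.3 hours

Initial rate:
Weight = 140 lb ÷ 2.2 lb/kg = 63.63636 kg
Dose = 10 ng/kg/min × 63.63636 kg = 636.3636 ng/min
636.3636 ng/min × 60 min/hr = 38181.82 ng/hr
Concentration = 20 mg ÷ 141 mL = 0.141844 mg/mL = 141844 ng/mL
Rate = 38181.82 ng/hr ÷ 141844 ng/mL = 0.2691818 mL/hr
Volume infused so far = 0.2691818 mL/hr × 32.9 hr = 8.856082 mL
Volume remaining = 141 − 8.856082 = 132.1439 mL
New rate:
Dose = 29 ng/kg/min × 63.63636 kg = 1845.455 ng/min
1845.455 ng/min × 60 min/hr = 110727.3 ng/hr
Rate = 110727.3 ng/hr ÷ 141844 ng/mL = 0.7806273 mL/hr
Time remaining = 132.1439 mL ÷ 0.7806273 mL/hr = 169.2791 hr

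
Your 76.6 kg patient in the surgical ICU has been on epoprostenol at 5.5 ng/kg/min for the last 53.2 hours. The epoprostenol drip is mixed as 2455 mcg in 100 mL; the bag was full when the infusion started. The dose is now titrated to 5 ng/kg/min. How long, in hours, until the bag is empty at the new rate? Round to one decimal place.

Initial rate:
Dose = 5.5 ng/kg/min × 76.6 kg = 421.3 ng/min
421.3 ng/min × 60 min/hr = 25278 ng/hr
Concentration = 2455 mcg ÷ 100 mL = 24.55 mcg/mL = 24550 ng/mL
Rate = 25278 ng/hr ÷ 24550 ng/mL = 1.029654 mL/hr
Volume infused so far = 1.029654 mL/hr × 53.2 hr = 54.77758 mL
Volume remaining = 100 − 54.77758 = 45.22242 mL
New rate:
Dose = 5 ng/kg/min × 76.6 kg = 383 ng/min
383 ng/min × 60 min/hr = 22980 ng/hr
Rate = 22980 ng/hr ÷ 24550 ng/mL = 0.9360489 mL/hr
Time remaining = 45.22242 mL ÷ 0.9360489 mL/hr = 48.31203 hr

48.3 hours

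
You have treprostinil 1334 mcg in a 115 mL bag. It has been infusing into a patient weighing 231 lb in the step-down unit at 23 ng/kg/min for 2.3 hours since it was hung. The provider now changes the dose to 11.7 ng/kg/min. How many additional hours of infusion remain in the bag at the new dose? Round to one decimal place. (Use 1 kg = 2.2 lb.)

Initial rate:
Weight = 231 lb ÷ 2.2 lb/kg = 105 kg
Dose = 23 ng/kg/min × 105 kg = 2415 ng/min
2415 ng/min × 60 min/hr = 144900 ng/hr
Concentration = 1334 mcg ÷ 115 mL = 11.6 mcg/mL = 11600 ng/mL
Rate = 144900 ng/hr ÷ 11600 ng/mL = 12.49138 mL/hr
Volume infused so far = 12.49138 mL/hr × 2.3 hr = 28.73017 mL
Volume remaining = 115 − 28.73017 = 86.26983 mL
New rate:
Dose = 11.7 ng/kg/min × 105 kg = 1228.5 ng/min
1228.5 ng/min × 60 min/hr = 73710 ng/hr
Rate = 73710 ng/hr ÷ 11600 ng/mL = 6.35431 mL/hr
Time remaining = 86.26983 mL ÷ 6.35431 mL/hr = 13.57658 hr

13.6 hours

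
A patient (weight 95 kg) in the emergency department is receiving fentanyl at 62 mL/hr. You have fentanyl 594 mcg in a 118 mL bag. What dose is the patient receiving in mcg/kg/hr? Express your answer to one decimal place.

Concentration = 594 mcg ÷ 118 mL = 5.033898 mcg/mL
Drug rate = 62 mL/hr × 5.033898 mcg/mL = 312.1017 mcg/hr
312.1017 mcg/hr ÷ 95 kg = 3.285281 mcg/kg/hr

3.3 mcg/kg/hr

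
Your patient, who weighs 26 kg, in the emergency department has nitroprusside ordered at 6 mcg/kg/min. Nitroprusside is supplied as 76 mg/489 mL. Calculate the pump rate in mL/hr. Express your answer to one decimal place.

60.2 mL/hr

Dose = 6 mcg/kg/min × 26 kg = 156 mcg/min
156 mcg/min × 60 min/hr = 9360 mcg/hr
Concentration = 76 mg ÷ 489 mL = 0.1554192 mg/mL = 155.4192 mcg/mL
Rate = 9360 mcg/hr ÷ 155.4192 mcg/mL = 60.22421 mL/hr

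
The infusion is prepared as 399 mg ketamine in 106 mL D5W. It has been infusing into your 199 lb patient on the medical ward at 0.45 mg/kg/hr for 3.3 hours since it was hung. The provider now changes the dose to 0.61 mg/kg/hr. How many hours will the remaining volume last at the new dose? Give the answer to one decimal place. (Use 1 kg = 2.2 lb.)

Initial rate:
Weight = 199 lb ÷ 2.2 lb/kg = 90.45455 kg
Dose = 0.45 mg/kg/hr × 90.45455 kg = 40.70455 mg/hr
Concentration = 399 mg ÷ 106 mL = 3.764151 mg/mL
Rate = 40.70455 mg/hr ÷ 3.764151 mg/mL = 10.81374 mL/hr
Volume infused so far = 10.81374 mL/hr × 3.3 hr = 35.68534 mL
Volume remaining = 106 − 35.68534 = 70.31466 mL
New rate:
Dose = 0.61 mg/kg/hr × 90.45455 kg = 55.17727 mg/hr
Rate = 55.17727 mg/hr ÷ 3.764151 mg/mL = 14.65862 mL/hr
Time remaining = 70.31466 mL ÷ 14.65862 mL/hr = 4.796812 hr

4.8 hours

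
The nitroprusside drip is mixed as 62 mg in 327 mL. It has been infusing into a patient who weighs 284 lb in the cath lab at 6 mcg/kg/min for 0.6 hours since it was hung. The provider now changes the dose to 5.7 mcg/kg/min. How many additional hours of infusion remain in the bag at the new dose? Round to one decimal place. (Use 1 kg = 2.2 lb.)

0.8 hours

Initial rate:
Weight = 284 lb ÷ 2.2 lb/kg = 129.0909 kg
Dose = 6 mcg/kg/min × 129.0909 kg = 774.5455 mcg/min
774.5455 mcg/min × 60 min/hr = 46472.73 mcg/hr
Concentration = 62 mg ÷ 327 mL = 0.1896024 mg/mL = 189.6024 mcg/mL
Rate = 46472.73 mcg/hr ÷ 189.6024 mcg/mL = 245.1062 mL/hr
Volume infused so far = 245.1062 mL/hr × 0.6 hr = 147.0637 mL
Volume remaining = 327 − 147.0637 = 179.9363 mL
New rate:
Dose = 5.7 mcg/kg/min × 129.0909 kg = 735.8182 mcg/min
735.8182 mcg/min × 60 min/hr = 44149.09 mcg/hr
Rate = 44149.09 mcg/hr ÷ 189.6024 mcg/mL = 232.8509 mL/hr
Time remaining = 179.9363 mL ÷ 232.8509 mL/hr = 0.7727535 hr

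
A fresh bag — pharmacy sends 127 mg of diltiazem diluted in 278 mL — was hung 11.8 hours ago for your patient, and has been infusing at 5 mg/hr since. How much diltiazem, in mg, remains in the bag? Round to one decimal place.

Concentration = 127 mg ÷ 278 mL = 0.4568345 mg/mL
Rate = 5 mg/hr ÷ 0.4568345 mg/mL = 10.94488 mL/hr
Volume infused = 10.94488 mL/hr × 11.8 hr = 129.1496 mL
Volume remaining = 278 − 129.1496 = 148.8504 mL
Drug remaining = 148.8504 mL × 0.4568345 mg/mL = 68 mg

68.0 mg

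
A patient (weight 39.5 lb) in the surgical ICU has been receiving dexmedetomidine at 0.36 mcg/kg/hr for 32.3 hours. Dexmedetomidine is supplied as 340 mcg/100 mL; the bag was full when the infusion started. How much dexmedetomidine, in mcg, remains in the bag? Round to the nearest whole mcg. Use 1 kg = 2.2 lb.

Weight = 39.5 lb ÷ 2.2 lb/kg = 17.95455 kg
Dose = 0.36 mcg/kg/hr × 17.95455 kg = 6.463636 mcg/hr
Concentration = 340 mcg ÷ 100 mL = 3.4 mcg/mL
Rate = 6.463636 mcg/hr ÷ 3.4 mcg/mL = 1.90107 mL/hr
Volume infused = 1.90107 mL/hr × 32.3 hr = 61.40455 mL
Volume remaining = 100 − 61.40455 = 38.59545 mL
Drug remaining = 38.59545 mL × 3.4 mcg/mL = 131.2245 mcg

131 mcg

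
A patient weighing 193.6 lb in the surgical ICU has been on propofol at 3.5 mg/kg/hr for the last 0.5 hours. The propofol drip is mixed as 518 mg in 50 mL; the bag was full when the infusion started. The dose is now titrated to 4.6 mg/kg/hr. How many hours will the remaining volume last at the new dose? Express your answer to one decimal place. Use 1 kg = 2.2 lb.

Initial rate:
Weight = 193.6 lb ÷ 2.2 lb/kg = 88 kg
Dose = 3.5 mg/kg/hr × 88 kg = 308 mg/hr
Concentration = 518 mg ÷ 50 mL = 10.36 mg/mL
Rate = 308 mg/hr ÷ 10.36 mg/mL = 29.72973 mL/hr
Volume infused so far = 29.72973 mL/hr × 0.5 hr = 14.86486 mL
Volume remaining = 50 − 14.86486 = 35.13514 mL
New rate:
Dose = 4.6 mg/kg/hr × 88 kg = 404.8 mg/hr
Rate = 404.8 mg/hr ÷ 10.36 mg/mL = 39.07336 mL/hr
Time remaining = 35.13514 mL ÷ 39.07336 mL/hr = 0.8992095 hr

0.9 hours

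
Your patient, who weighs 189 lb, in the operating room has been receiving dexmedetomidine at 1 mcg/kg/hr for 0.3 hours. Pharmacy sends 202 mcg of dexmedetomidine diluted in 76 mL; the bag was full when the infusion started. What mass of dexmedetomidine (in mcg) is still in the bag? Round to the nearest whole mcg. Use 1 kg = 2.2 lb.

Weight = 189 lb ÷ 2.2 lb/kg = 85.90909 kg
Dose = 1 mcg/kg/hr × 85.90909 kg = 85.90909 mcg/hr
Concentration = 202 mcg ÷ 76 mL = 2.657895 mcg/mL
Rate = 85.90909 mcg/hr ÷ 2.657895 mcg/mL = 32.32223 mL/hr
Volume infused = 32.32223 mL/hr × 0.3 hr = 9.69667 mL
Volume remaining = 76 − 9.69667 = 66.30333 mL
Drug remaining = 66.30333 mL × 2.657895 mcg/mL = 176.2273 mcg

176 mcg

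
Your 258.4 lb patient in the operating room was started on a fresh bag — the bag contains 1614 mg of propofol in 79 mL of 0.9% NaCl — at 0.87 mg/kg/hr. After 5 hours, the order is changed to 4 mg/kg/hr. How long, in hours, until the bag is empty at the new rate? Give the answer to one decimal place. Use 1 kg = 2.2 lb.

2.3 hours

Initial rate:
Weight = 258.4 lb ÷ 2.2 lb/kg = 117.4545 kg
Dose = 0.87 mg/kg/hr × 117.4545 kg = 102.1855 mg/hr
Concentration = 1614 mg ÷ 79 mL = 20.43038 mg/mL
Rate = 102.1855 mg/hr ÷ 20.43038 mg/mL = 5.001642 mL/hr
Volume infused so far = 5.001642 mL/hr × 5 hr = 25.00821 mL
Volume remaining = 79 − 25.00821 = 53.99179 mL
New rate:
Dose = 4 mg/kg/hr × 117.4545 kg = 469.8182 mg/hr
Rate = 469.8182 mg/hr ÷ 20.43038 mg/mL = 22.99606 mL/hr
Time remaining = 53.99179 mL ÷ 22.99606 mL/hr = 2.347872 hr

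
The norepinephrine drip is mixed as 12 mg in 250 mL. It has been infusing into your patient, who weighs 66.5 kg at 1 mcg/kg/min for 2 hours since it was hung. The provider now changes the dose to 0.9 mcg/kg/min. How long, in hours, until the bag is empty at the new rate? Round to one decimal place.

1.1 hours

Initial rate:
Dose = 1 mcg/kg/min × 66.5 kg = 66.5 mcg/min
66.5 mcg/min × 60 min/hr = 3990 mcg/hr
Concentration = 12 mg ÷ 250 mL = 0.048 mg/mL = 48 mcg/mL
Rate = 3990 mcg/hr ÷ 48 mcg/mL = 83.125 mL/hr
Volume infused so far = 83.125 mL/hr × 2 hr = 166.25 mL
Volume remaining = 250 − 166.25 = 83.75 mL
New rate:
Dose = 0.9 mcg/kg/min × 66.5 kg = 59.85 mcg/min
59.85 mcg/min × 60 min/hr = 3591 mcg/hr
Rate = 3591 mcg/hr ÷ 48 mcg/mL = 74.8125 mL/hr
Time remaining = 83.75 mL ÷ 74.8125 mL/hr = 1.119465 hr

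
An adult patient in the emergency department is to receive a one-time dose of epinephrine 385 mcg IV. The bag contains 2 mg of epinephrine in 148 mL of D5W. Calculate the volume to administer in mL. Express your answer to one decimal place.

Concentration = 2 mg ÷ 148 mL = 0.01351351 mg/mL = 13.51351 mcg/mL
Volume = 385 mcg ÷ 13.51351 mcg/mL = 28.49 mL

28.5 mL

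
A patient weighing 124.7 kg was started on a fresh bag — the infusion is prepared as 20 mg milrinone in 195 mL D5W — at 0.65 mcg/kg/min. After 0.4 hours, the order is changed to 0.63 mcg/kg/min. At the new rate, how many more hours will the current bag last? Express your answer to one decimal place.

Initial rate:
Dose = 0.65 mcg/kg/min × 124.7 kg = 81.055 mcg/min
81.055 mcg/min × 60 min/hr = 4863.3 mcg/hr
Concentration = 20 mg ÷ 195 mL = 0.1025641 mg/mL = 102.5641 mcg/mL
Rate = 4863.3 mcg/hr ÷ 102.5641 mcg/mL = 47.41718 mL/hr
Volume infused so far = 47.41718 mL/hr × 0.4 hr = 18.96687 mL
Volume remaining = 195 − 18.96687 = 176.0331 mL
New rate:
Dose = 0.63 mcg/kg/min × 124.7 kg = 78.561 mcg/min
78.561 mcg/min × 60 min/hr = 4713.66 mcg/hr
Rate = 4713.66 mcg/hr ÷ 102.5641 mcg/mL = 45.95819 mL/hr
Time remaining = 176.0331 mL ÷ 45.95819 mL/hr = 3.830289 hr

3.8 hours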